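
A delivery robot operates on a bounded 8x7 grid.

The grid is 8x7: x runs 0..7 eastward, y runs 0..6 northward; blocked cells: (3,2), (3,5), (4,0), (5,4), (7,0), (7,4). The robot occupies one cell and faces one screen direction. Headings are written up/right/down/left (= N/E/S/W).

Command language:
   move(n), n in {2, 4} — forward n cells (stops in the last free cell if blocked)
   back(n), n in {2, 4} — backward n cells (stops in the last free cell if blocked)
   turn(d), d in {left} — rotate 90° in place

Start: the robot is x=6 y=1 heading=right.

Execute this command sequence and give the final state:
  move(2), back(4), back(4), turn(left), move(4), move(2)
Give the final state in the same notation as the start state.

x=0 y=6 heading=up

t0: x=6 y=1 heading=right
[1] after move(2): x=7 y=1 heading=right
[2] after back(4): x=3 y=1 heading=right
[3] after back(4): x=0 y=1 heading=right
[4] after turn(left): x=0 y=1 heading=up
[5] after move(4): x=0 y=5 heading=up
[6] after move(2): x=0 y=6 heading=up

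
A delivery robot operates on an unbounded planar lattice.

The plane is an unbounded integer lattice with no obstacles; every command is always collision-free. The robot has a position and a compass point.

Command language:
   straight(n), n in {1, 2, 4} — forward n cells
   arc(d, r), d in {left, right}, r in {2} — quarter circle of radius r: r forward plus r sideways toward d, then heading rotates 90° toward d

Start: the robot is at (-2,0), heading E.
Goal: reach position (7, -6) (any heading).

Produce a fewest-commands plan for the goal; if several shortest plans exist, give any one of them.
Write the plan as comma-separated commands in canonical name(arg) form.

straight(4), straight(2), straight(1), arc(right, 2), straight(4)

t0: at (-2,0), heading E
1. straight(4) → at (2,0), heading E
2. straight(2) → at (4,0), heading E
3. straight(1) → at (5,0), heading E
4. arc(right, 2) → at (7,-2), heading S
5. straight(4) → at (7,-6), heading S
nothing shorter than 5 reaches the goal.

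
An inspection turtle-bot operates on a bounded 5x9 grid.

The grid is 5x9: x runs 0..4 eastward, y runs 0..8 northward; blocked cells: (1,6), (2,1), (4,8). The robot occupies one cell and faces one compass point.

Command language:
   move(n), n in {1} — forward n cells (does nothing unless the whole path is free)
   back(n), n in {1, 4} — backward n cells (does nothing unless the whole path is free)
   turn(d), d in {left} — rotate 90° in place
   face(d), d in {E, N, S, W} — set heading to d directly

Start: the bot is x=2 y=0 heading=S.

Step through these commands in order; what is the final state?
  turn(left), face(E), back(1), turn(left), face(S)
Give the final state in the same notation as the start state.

from: x=2 y=0 heading=S
step 1 (turn(left)): x=2 y=0 heading=E
step 2 (face(E)): x=2 y=0 heading=E
step 3 (back(1)): x=1 y=0 heading=E
step 4 (turn(left)): x=1 y=0 heading=N
step 5 (face(S)): x=1 y=0 heading=S

x=1 y=0 heading=S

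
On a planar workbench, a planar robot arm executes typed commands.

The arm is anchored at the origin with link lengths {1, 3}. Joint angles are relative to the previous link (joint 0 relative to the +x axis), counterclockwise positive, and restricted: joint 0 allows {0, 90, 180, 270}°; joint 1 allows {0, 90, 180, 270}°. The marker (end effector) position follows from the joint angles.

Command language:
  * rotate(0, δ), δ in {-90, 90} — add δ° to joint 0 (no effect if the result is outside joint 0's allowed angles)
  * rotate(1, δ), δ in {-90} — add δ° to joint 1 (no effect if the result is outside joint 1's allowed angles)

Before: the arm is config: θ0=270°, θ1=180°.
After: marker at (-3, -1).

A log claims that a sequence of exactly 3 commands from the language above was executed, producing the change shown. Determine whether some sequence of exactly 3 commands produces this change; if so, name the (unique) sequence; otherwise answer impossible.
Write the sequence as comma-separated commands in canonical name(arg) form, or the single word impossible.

rotate(1, -90), rotate(1, -90), rotate(1, -90)

begin: config: θ0=270°, θ1=180°
[1] after rotate(1, -90): config: θ0=270°, θ1=90°
[2] after rotate(1, -90): config: θ0=270°, θ1=0°
[3] after rotate(1, -90): config: θ0=270°, θ1=270°
no other 3-command option fits: unique.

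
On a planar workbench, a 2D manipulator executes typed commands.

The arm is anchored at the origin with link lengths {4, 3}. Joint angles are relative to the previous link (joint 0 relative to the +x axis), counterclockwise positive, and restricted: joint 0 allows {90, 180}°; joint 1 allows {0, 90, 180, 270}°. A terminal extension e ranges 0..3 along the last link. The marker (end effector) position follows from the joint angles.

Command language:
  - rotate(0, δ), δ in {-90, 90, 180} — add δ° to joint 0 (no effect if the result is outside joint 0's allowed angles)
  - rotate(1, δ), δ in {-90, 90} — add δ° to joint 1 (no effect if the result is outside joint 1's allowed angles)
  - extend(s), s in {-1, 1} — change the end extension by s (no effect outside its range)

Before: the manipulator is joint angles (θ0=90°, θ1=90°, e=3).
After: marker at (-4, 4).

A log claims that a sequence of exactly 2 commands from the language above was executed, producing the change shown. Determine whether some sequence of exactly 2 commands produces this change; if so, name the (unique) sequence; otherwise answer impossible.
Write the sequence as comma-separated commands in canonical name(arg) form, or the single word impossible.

begin: joint angles (θ0=90°, θ1=90°, e=3)
step 1 (extend(-1)): joint angles (θ0=90°, θ1=90°, e=2)
step 2 (extend(-1)): joint angles (θ0=90°, θ1=90°, e=1)
no rival 2-sequence matches.

extend(-1), extend(-1)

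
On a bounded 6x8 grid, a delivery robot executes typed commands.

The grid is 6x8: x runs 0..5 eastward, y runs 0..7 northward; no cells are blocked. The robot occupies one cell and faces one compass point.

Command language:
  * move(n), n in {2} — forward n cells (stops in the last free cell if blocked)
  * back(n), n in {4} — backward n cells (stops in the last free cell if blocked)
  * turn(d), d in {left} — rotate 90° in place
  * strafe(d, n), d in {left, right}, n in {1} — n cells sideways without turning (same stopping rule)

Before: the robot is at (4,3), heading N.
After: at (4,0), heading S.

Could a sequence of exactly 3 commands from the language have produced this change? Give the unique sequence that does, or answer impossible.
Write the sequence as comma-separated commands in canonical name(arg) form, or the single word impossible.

back(4), turn(left), turn(left)

key: back(4) runs into the grid edge before its full distance
begin: at (4,3), heading N
t=1 back(4) ⇒ at (4,0), heading N
t=2 turn(left) ⇒ at (4,0), heading W
t=3 turn(left) ⇒ at (4,0), heading S
all 125 alternatives checked — unique.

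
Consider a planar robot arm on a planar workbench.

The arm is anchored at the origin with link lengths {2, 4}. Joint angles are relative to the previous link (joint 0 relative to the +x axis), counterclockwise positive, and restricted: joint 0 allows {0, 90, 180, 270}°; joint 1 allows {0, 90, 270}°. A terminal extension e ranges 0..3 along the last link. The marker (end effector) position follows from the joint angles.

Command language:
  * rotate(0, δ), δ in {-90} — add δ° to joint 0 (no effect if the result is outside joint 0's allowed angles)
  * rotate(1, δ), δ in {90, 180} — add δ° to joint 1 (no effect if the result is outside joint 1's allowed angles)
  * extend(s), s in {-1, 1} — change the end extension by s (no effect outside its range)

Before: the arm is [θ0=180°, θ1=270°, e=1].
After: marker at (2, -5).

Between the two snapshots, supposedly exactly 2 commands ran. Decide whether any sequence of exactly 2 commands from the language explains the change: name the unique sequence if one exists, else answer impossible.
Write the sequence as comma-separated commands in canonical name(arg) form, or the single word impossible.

rotate(0, -90), rotate(0, -90)

start: [θ0=180°, θ1=270°, e=1]
t=1 rotate(0, -90) ⇒ [θ0=90°, θ1=270°, e=1]
t=2 rotate(0, -90) ⇒ [θ0=0°, θ1=270°, e=1]
uniquely the one of 25 2-step routes that fits.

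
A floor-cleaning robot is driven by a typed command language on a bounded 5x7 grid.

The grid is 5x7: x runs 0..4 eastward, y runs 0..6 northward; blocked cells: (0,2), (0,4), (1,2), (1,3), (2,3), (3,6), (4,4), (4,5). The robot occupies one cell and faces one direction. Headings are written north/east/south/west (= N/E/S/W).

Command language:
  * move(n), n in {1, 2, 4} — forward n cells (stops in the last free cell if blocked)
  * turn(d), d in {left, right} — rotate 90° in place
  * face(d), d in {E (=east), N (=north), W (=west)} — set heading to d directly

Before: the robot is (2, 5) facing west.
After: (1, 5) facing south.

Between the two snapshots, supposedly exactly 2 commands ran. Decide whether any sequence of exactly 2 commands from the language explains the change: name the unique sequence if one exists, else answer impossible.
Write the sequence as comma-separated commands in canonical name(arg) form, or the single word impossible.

move(1), turn(left)

key: running turn(left) before move(1) would end elsewhere — order is forced
begin: (2, 5) facing west
step 1 (move(1)): (1, 5) facing west
step 2 (turn(left)): (1, 5) facing south
all 64 alternatives checked — unique.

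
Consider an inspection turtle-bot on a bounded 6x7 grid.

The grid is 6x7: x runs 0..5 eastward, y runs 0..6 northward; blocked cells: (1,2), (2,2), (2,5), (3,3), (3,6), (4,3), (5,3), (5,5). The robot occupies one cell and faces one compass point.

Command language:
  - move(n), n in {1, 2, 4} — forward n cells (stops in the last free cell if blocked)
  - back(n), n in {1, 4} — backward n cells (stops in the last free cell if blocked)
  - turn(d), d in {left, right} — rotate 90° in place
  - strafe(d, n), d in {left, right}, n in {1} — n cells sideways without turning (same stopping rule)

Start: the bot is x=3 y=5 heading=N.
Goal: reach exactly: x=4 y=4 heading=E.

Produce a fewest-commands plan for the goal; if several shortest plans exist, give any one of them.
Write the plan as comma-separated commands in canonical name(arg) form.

back(4), turn(right), move(1)

from: x=3 y=5 heading=N
step 1 (back(4)): x=3 y=4 heading=N
step 2 (turn(right)): x=3 y=4 heading=E
step 3 (move(1)): x=4 y=4 heading=E
no 2-step plan works, so 3 is optimal.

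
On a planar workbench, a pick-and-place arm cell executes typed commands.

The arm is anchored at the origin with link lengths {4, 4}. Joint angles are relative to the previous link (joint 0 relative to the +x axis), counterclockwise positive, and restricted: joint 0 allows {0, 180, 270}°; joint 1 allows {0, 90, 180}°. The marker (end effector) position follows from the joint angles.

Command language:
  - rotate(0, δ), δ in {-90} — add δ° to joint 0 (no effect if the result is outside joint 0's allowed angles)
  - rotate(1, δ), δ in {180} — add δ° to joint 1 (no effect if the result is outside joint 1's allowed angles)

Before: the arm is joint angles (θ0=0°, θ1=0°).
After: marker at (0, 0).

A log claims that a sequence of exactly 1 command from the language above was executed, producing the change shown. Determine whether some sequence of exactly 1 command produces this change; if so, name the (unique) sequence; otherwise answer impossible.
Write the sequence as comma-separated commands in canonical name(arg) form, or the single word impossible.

begin: joint angles (θ0=0°, θ1=0°)
1. rotate(1, 180) → joint angles (θ0=0°, θ1=180°)
no other 1-command option fits: unique.

rotate(1, 180)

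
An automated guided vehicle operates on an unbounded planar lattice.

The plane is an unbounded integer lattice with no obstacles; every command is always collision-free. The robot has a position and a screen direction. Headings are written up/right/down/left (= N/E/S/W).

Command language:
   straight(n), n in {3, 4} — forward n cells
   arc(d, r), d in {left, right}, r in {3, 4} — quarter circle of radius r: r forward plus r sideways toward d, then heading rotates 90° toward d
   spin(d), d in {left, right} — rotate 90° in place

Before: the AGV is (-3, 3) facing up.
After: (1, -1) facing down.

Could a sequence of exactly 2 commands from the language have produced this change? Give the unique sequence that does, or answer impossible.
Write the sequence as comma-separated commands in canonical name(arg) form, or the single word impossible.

key: cell and facing (now S) both changed — the 2 commands mix motion and turning
from: (-3, 3) facing up
t=1 spin(right) ⇒ (-3, 3) facing right
t=2 arc(right, 4) ⇒ (1, -1) facing down
no rival 2-sequence matches.

spin(right), arc(right, 4)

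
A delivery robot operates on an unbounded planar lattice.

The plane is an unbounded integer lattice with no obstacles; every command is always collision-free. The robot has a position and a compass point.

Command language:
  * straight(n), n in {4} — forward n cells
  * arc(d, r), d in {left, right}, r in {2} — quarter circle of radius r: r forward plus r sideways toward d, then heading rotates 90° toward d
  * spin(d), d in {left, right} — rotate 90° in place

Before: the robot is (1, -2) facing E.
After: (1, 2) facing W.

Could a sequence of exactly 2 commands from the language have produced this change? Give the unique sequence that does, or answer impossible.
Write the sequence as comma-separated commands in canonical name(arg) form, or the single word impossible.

arc(left, 2), arc(left, 2)

key: cell and facing (now W) both changed — the 2 commands mix motion and turning
begin: (1, -2) facing E
t=1 arc(left, 2) ⇒ (3, 0) facing N
t=2 arc(left, 2) ⇒ (1, 2) facing W
uniquely the one of 25 2-step routes that fits.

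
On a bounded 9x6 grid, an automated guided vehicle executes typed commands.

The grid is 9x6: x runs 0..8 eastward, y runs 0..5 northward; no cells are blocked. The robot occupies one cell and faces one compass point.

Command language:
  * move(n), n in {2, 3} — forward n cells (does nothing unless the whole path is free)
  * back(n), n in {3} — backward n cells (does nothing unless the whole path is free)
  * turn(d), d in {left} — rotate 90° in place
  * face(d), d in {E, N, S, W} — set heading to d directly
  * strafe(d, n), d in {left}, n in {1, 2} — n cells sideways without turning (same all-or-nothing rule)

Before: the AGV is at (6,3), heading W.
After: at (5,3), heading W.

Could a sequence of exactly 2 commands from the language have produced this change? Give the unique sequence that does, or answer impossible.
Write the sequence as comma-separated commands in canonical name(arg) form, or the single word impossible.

impossible

no 2-step route produces this change.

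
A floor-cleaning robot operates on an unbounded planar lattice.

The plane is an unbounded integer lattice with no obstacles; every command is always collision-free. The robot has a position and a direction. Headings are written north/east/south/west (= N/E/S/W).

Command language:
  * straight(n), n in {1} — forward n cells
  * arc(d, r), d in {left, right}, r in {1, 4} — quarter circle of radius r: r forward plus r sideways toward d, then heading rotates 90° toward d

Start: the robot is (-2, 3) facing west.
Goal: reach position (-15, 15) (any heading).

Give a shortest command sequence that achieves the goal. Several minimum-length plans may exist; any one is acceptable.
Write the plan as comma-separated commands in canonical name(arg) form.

straight(1), arc(right, 4), arc(left, 4), arc(right, 4)

t0: (-2, 3) facing west
t=1 straight(1) ⇒ (-3, 3) facing west
t=2 arc(right, 4) ⇒ (-7, 7) facing north
t=3 arc(left, 4) ⇒ (-11, 11) facing west
t=4 arc(right, 4) ⇒ (-15, 15) facing north
no 3-step plan works, so 4 is optimal.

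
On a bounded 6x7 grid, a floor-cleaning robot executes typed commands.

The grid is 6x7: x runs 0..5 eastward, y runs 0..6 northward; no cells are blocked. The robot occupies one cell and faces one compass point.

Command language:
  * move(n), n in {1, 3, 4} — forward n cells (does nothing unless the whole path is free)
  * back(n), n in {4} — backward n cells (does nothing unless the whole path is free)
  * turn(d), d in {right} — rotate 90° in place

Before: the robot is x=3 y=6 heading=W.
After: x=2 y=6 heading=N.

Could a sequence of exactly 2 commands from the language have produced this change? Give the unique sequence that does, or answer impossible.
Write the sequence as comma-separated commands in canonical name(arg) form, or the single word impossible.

move(1), turn(right)

key: order matters: swapping move(1) and turn(right) lands elsewhere
start: x=3 y=6 heading=W
[1] after move(1): x=2 y=6 heading=W
[2] after turn(right): x=2 y=6 heading=N
all 25 alternatives checked — unique.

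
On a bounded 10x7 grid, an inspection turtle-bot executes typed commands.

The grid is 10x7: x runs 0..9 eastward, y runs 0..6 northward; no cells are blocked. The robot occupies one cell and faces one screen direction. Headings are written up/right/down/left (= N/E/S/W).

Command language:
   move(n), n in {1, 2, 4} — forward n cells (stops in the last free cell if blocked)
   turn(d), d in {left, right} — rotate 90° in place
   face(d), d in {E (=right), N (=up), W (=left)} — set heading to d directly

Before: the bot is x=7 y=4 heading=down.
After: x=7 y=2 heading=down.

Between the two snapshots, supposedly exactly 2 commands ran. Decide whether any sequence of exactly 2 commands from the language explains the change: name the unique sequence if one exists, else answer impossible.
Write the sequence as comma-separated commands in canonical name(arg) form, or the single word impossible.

move(1), move(1)

key: still facing S at the end — nothing in the sequence rotates
start: x=7 y=4 heading=down
step 1 (move(1)): x=7 y=3 heading=down
step 2 (move(1)): x=7 y=2 heading=down
no rival 2-sequence matches.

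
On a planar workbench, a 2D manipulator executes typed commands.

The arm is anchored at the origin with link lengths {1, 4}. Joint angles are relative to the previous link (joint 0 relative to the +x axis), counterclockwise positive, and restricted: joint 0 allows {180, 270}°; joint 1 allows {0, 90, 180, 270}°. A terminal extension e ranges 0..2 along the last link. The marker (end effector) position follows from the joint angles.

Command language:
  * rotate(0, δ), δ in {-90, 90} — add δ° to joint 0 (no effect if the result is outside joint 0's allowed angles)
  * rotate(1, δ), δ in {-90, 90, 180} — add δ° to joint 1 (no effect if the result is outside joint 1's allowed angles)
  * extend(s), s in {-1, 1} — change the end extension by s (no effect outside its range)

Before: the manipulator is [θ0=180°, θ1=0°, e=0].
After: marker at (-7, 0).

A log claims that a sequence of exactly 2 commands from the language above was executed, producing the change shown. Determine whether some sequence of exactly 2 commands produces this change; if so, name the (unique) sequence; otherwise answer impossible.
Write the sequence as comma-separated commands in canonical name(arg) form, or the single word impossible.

extend(1), extend(1)

from: [θ0=180°, θ1=0°, e=0]
t=1 extend(1) ⇒ [θ0=180°, θ1=0°, e=1]
t=2 extend(1) ⇒ [θ0=180°, θ1=0°, e=2]
no other 2-command option fits: unique.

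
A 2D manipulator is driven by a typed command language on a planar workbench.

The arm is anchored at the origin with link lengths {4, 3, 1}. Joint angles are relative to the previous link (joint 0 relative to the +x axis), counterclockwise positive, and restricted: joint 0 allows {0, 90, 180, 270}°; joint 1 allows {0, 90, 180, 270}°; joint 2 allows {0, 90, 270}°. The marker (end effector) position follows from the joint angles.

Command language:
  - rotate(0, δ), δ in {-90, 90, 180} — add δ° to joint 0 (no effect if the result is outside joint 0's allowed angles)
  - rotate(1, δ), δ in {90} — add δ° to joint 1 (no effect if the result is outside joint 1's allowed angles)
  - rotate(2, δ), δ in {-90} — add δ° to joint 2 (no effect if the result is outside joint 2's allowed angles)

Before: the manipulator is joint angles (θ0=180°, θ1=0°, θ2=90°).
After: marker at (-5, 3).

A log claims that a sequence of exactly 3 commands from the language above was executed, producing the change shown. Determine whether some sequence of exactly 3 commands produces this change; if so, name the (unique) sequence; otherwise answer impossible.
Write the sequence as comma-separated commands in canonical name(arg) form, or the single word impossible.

rotate(1, 90), rotate(1, 90), rotate(1, 90)

t0: joint angles (θ0=180°, θ1=0°, θ2=90°)
step 1 (rotate(1, 90)): joint angles (θ0=180°, θ1=90°, θ2=90°)
step 2 (rotate(1, 90)): joint angles (θ0=180°, θ1=180°, θ2=90°)
step 3 (rotate(1, 90)): joint angles (θ0=180°, θ1=270°, θ2=90°)
uniquely the one of 125 3-step routes that fits.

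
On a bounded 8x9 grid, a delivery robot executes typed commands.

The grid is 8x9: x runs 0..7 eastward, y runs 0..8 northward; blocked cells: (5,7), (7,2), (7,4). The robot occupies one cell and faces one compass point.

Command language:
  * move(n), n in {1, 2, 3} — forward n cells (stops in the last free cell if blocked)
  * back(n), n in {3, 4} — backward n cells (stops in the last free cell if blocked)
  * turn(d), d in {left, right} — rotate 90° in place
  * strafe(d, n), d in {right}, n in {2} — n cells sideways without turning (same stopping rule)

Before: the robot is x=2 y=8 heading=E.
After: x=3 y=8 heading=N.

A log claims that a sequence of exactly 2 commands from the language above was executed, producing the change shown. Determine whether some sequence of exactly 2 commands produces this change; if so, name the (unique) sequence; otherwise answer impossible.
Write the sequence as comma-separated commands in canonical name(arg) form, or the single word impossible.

key: running turn(left) before move(1) would end elsewhere — order is forced
t0: x=2 y=8 heading=E
t=1 move(1) ⇒ x=3 y=8 heading=E
t=2 turn(left) ⇒ x=3 y=8 heading=N
uniquely the one of 64 2-step routes that fits.

move(1), turn(left)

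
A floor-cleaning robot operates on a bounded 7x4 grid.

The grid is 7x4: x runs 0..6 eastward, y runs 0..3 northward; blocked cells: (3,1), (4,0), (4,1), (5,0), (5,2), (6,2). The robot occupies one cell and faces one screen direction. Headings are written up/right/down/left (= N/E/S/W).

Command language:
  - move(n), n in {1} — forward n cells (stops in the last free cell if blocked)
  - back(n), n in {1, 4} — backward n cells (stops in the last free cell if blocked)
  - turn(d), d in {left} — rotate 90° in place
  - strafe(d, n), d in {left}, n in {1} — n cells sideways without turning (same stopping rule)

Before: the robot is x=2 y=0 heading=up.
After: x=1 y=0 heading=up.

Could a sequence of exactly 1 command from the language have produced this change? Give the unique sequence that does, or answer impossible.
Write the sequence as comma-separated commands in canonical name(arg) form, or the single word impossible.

key: still facing N — the one step turns nothing
start: x=2 y=0 heading=up
1. strafe(left, 1) → x=1 y=0 heading=up
all 5 alternatives checked — unique.

strafe(left, 1)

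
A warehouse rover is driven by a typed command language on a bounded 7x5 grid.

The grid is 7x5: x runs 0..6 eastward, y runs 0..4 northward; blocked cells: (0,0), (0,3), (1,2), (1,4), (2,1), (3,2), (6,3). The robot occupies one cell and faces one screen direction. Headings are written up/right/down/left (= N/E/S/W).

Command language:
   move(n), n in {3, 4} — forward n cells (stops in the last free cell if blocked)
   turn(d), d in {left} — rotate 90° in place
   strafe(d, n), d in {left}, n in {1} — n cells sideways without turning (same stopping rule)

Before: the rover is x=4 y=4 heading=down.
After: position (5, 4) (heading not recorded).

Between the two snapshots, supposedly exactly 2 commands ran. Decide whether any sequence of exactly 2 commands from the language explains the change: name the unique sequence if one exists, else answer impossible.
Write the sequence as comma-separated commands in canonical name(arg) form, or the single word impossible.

key: running turn(left) before strafe(left, 1) would end elsewhere — order is forced
start: x=4 y=4 heading=down
t=1 strafe(left, 1) ⇒ x=5 y=4 heading=down
t=2 turn(left) ⇒ x=5 y=4 heading=right
no rival 2-sequence matches.

strafe(left, 1), turn(left)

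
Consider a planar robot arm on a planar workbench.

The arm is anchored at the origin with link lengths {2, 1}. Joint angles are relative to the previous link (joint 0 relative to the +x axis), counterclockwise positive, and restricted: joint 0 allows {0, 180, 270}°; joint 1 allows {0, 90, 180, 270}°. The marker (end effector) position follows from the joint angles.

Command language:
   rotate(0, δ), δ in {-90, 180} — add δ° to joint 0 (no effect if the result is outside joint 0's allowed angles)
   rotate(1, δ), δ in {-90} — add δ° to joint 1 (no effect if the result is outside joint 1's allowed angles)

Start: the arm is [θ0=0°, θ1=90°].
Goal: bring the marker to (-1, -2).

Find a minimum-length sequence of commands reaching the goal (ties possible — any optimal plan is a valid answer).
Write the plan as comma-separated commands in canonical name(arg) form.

rotate(1, -90), rotate(1, -90), rotate(0, -90)

from: [θ0=0°, θ1=90°]
1. rotate(1, -90) → [θ0=0°, θ1=0°]
2. rotate(1, -90) → [θ0=0°, θ1=270°]
3. rotate(0, -90) → [θ0=270°, θ1=270°]
minimal: 3 command(s), checked below 3.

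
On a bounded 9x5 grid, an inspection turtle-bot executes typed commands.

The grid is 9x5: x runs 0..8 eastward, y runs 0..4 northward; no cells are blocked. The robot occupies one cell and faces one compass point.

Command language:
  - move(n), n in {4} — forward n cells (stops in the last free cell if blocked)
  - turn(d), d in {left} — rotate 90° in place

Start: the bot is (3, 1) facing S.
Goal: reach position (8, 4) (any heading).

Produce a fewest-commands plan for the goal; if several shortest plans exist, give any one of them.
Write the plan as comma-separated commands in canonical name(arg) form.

from: (3, 1) facing S
[1] after turn(left): (3, 1) facing E
[2] after move(4): (7, 1) facing E
[3] after move(4): (8, 1) facing E
[4] after turn(left): (8, 1) facing N
[5] after move(4): (8, 4) facing N
minimal: 5 command(s), checked below 5.

turn(left), move(4), move(4), turn(left), move(4)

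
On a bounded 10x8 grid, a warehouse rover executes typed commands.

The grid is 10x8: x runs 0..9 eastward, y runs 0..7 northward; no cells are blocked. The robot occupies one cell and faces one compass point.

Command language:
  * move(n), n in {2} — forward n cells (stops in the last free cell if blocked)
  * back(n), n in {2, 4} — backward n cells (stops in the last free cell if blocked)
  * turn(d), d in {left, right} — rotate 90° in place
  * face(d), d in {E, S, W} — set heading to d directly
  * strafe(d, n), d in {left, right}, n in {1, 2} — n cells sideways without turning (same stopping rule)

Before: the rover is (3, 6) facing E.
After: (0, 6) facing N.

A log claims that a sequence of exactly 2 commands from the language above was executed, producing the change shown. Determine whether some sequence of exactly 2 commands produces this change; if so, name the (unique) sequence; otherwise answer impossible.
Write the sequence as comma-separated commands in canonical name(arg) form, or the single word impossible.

key: running turn(left) before back(4) would end elsewhere — order is forced
begin: (3, 6) facing E
[1] after back(4): (0, 6) facing E
[2] after turn(left): (0, 6) facing N
uniquely the one of 144 2-step routes that fits.

back(4), turn(left)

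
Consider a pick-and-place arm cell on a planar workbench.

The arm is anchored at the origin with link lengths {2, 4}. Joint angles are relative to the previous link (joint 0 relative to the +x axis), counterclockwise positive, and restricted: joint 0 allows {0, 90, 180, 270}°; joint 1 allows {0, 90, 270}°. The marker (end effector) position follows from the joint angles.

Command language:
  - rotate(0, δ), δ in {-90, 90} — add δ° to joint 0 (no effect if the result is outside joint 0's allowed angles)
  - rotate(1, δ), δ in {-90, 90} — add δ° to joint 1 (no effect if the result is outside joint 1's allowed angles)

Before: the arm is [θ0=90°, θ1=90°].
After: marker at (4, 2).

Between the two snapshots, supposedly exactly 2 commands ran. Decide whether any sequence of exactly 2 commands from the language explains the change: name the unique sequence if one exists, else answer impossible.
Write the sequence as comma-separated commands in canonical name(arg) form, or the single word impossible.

t0: [θ0=90°, θ1=90°]
step 1 (rotate(1, -90)): [θ0=90°, θ1=0°]
step 2 (rotate(1, -90)): [θ0=90°, θ1=270°]
no rival 2-sequence matches.

rotate(1, -90), rotate(1, -90)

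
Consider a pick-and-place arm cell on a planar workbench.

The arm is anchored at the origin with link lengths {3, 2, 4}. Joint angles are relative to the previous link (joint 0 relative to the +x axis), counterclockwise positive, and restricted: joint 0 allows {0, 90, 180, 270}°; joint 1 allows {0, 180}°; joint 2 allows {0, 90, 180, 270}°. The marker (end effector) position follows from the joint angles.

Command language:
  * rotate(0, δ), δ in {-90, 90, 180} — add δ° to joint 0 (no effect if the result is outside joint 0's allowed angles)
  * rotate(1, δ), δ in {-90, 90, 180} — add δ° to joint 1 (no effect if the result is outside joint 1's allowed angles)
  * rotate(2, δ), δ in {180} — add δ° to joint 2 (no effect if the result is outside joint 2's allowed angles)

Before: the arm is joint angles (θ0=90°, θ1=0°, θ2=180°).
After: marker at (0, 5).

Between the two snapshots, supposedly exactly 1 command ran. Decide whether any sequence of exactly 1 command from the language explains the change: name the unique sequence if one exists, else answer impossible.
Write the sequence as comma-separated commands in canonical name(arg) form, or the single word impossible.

rotate(1, 180)

begin: joint angles (θ0=90°, θ1=0°, θ2=180°)
step 1 (rotate(1, 180)): joint angles (θ0=90°, θ1=180°, θ2=180°)
all 7 alternatives checked — unique.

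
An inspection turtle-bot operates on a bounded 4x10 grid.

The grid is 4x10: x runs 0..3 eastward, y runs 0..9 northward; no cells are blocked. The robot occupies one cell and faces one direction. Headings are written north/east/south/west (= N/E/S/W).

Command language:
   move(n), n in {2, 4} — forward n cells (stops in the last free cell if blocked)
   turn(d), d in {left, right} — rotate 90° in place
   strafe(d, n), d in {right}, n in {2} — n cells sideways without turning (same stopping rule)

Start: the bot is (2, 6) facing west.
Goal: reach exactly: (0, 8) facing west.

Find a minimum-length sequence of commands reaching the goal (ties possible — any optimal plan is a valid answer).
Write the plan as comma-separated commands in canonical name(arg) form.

from: (2, 6) facing west
[1] after strafe(right, 2): (2, 8) facing west
[2] after move(2): (0, 8) facing west
nothing shorter than 2 reaches the goal.

strafe(right, 2), move(2)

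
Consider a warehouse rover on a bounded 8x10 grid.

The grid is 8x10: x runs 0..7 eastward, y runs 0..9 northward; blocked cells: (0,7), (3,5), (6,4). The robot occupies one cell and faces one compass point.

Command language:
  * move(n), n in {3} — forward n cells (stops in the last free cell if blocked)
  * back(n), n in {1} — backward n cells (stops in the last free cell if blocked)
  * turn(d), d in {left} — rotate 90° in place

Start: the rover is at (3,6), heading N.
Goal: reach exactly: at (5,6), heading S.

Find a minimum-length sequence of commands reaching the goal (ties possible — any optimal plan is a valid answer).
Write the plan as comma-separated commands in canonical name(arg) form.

turn(left), back(1), back(1), turn(left)

t0: at (3,6), heading N
1. turn(left) → at (3,6), heading W
2. back(1) → at (4,6), heading W
3. back(1) → at (5,6), heading W
4. turn(left) → at (5,6), heading S
no 3-step plan works, so 4 is optimal.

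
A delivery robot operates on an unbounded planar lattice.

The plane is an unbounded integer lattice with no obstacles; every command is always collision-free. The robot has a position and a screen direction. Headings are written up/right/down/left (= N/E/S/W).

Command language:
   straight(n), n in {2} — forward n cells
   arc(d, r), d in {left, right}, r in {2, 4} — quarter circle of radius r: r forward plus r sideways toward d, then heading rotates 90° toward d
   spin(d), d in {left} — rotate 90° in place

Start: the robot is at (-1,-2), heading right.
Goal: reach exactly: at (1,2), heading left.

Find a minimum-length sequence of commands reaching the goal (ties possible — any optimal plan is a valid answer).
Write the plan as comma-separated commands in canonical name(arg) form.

arc(left, 4), spin(left), straight(2)

begin: at (-1,-2), heading right
step 1 (arc(left, 4)): at (3,2), heading up
step 2 (spin(left)): at (3,2), heading left
step 3 (straight(2)): at (1,2), heading left
minimal: 3 command(s), checked below 3.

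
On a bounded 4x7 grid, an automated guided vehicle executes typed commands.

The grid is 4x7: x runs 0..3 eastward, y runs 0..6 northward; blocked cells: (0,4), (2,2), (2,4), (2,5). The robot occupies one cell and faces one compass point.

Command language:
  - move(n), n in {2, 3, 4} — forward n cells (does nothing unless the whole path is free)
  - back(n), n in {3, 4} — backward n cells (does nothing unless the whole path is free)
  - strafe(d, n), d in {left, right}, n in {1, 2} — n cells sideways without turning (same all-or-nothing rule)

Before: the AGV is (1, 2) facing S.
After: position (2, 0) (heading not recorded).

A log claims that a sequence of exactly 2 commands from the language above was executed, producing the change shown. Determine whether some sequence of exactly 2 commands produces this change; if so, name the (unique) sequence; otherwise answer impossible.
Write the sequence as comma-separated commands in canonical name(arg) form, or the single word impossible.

move(2), strafe(left, 1)

key: order matters: swapping move(2) and strafe(left, 1) lands elsewhere
begin: (1, 2) facing S
step 1 (move(2)): (1, 0) facing S
step 2 (strafe(left, 1)): (2, 0) facing S
all 81 alternatives checked — unique.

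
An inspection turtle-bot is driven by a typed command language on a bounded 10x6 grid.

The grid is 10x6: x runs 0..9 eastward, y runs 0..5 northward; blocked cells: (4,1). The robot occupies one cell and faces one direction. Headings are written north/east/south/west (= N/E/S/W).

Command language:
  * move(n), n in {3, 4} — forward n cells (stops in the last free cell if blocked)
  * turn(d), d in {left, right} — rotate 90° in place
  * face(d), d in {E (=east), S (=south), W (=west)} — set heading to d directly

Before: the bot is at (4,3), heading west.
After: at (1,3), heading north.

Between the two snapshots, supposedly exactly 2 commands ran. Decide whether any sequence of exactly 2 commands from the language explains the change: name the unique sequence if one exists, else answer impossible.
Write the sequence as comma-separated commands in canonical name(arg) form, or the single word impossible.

move(3), turn(right)

key: cell and facing (now N) both changed — the 2 commands mix motion and turning
begin: at (4,3), heading west
[1] after move(3): at (1,3), heading west
[2] after turn(right): at (1,3), heading north
no other 2-command option fits: unique.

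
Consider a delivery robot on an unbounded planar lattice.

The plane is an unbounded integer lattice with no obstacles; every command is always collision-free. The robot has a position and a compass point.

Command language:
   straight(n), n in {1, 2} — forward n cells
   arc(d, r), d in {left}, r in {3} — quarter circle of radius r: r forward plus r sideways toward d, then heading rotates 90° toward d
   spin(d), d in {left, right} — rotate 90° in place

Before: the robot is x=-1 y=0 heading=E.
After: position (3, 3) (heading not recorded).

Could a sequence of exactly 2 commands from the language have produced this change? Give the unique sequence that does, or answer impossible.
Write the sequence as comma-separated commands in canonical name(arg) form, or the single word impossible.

straight(1), arc(left, 3)

key: order matters: swapping straight(1) and arc(left, 3) lands elsewhere
begin: x=-1 y=0 heading=E
step 1 (straight(1)): x=0 y=0 heading=E
step 2 (arc(left, 3)): x=3 y=3 heading=N
no other 2-command option fits: unique.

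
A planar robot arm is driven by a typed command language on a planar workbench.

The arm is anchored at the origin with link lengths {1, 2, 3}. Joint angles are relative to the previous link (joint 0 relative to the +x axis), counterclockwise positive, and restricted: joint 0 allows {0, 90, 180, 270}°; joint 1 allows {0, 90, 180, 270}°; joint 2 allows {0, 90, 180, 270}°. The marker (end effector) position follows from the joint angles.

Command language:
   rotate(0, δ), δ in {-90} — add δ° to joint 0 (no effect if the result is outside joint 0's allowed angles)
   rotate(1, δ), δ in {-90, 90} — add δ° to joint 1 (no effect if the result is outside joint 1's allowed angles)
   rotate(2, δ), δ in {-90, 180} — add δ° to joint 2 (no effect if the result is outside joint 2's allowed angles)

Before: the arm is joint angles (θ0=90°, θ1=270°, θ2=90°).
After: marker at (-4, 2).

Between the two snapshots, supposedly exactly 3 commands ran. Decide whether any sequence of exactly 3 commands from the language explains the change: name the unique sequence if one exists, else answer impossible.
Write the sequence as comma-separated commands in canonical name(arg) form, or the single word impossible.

t0: joint angles (θ0=90°, θ1=270°, θ2=90°)
t=1 rotate(0, -90) ⇒ joint angles (θ0=0°, θ1=270°, θ2=90°)
t=2 rotate(0, -90) ⇒ joint angles (θ0=270°, θ1=270°, θ2=90°)
t=3 rotate(0, -90) ⇒ joint angles (θ0=180°, θ1=270°, θ2=90°)
no other 3-command option fits: unique.

rotate(0, -90), rotate(0, -90), rotate(0, -90)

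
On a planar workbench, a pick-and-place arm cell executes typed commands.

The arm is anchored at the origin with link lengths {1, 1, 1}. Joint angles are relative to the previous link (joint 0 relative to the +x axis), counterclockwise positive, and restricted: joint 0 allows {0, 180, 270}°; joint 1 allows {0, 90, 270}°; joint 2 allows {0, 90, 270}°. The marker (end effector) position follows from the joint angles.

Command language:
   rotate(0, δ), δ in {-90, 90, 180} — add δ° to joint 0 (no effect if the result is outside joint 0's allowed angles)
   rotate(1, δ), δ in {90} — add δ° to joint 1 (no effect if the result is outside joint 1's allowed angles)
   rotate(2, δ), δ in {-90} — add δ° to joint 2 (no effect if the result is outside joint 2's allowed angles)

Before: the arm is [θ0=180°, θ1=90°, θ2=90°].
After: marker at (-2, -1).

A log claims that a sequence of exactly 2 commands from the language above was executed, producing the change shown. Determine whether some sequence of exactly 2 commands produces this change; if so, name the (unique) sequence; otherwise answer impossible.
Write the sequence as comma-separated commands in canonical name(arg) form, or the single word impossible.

rotate(2, -90), rotate(2, -90)

begin: [θ0=180°, θ1=90°, θ2=90°]
t=1 rotate(2, -90) ⇒ [θ0=180°, θ1=90°, θ2=0°]
t=2 rotate(2, -90) ⇒ [θ0=180°, θ1=90°, θ2=270°]
no other 2-command option fits: unique.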